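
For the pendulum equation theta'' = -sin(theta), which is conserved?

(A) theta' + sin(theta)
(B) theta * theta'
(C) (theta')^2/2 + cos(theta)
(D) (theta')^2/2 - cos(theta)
D

A first integral I satisfies dI/dt = 0 along every solution. Differentiate each option and use the equation of motion:
(A) d/dt[theta' + sin(theta)] = theta'' + cos(theta) theta' = -sin(theta) + theta' cos(theta), not identically 0
(B) d/dt[theta * theta'] = (theta')^2 + theta theta'' = (theta')^2 - theta sin(theta), not identically 0
(C) d/dt[(theta')^2/2 + cos(theta)] = theta' theta'' - sin(theta) theta' = -2 theta' sin(theta), not identically 0
(D) d/dt[(theta')^2/2 - cos(theta)] = theta' theta'' + sin(theta) theta' = theta'(-sin(theta)) + theta' sin(theta) = 0

Only (D) has zero time-derivative. This is the total energy: kinetic (theta')^2/2 plus potential -cos(theta).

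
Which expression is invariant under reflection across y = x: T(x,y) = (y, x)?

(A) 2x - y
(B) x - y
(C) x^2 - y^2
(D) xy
D

The map is reflection across y = x: T(x,y) = (y, x).
Substitute the transformed coordinates into each option and compare with the original:
(A) 2x - y  ->  2(y) - (x) = -x + 2y   [differs from 2x - y: not invariant]
(B) x - y  ->  (y) - (x) = -x + y   [differs from x - y: not invariant]
(C) x^2 - y^2  ->  (y)^2 - (x)^2 = -x^2 + y^2   [differs from x^2 - y^2: not invariant]
(D) xy  ->  (y)(x) = xy   [equals xy: invariant]

Only option (D), xy, is unchanged by the transformation.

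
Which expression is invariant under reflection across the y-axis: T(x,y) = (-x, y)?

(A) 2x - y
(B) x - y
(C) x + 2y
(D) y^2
D

The map is reflection across the y-axis: T(x,y) = (-x, y).
Substitute the transformed coordinates into each option and compare with the original:
(A) 2x - y  ->  2(-x) - (y) = -2x - y   [differs from 2x - y: not invariant]
(B) x - y  ->  (-x) - (y) = -x - y   [differs from x - y: not invariant]
(C) x + 2y  ->  (-x) + 2(y) = -x + 2y   [differs from x + 2y: not invariant]
(D) y^2  ->  (y)^2 = y^2   [equals y^2: invariant]

Only option (D), y^2, is unchanged by the transformation.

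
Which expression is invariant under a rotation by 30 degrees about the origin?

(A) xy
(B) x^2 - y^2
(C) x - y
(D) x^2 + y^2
D

A rotation by 30 degrees sends (x, y) to (sqrt(3)x/2 - y/2, x/2 + sqrt(3)y/2).
Substitute the transformed coordinates into each option and compare with the original:
(A) xy  ->  (sqrt(3)x/2 - y/2)(x/2 + sqrt(3)y/2) = sqrt(3)x^2/4 + xy/2 - sqrt(3)y^2/4   [differs from xy: not invariant]
(B) x^2 - y^2  ->  (sqrt(3)x/2 - y/2)^2 - (x/2 + sqrt(3)y/2)^2 = x^2/2 - sqrt(3)xy - y^2/2   [differs from x^2 - y^2: not invariant]
(C) x - y  ->  (sqrt(3)x/2 - y/2) - (x/2 + sqrt(3)y/2) = -x/2 + sqrt(3)x/2 - sqrt(3)y/2 - y/2   [differs from x - y: not invariant]
(D) x^2 + y^2  ->  (sqrt(3)x/2 - y/2)^2 + (x/2 + sqrt(3)y/2)^2 = x^2 + y^2   [equals x^2 + y^2: invariant]

Only option (D), x^2 + y^2, is unchanged by the transformation.
Geometrically, x^2 + y^2 is the squared distance from the origin, which every rotation about the origin preserves.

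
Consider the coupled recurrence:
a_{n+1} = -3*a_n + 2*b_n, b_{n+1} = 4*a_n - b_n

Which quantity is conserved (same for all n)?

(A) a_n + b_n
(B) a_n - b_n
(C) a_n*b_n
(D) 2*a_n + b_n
A

Replace a_n by a_{n+1} = -3*a_n + 2*b_n and b_n by b_{n+1} = 4*a_n - b_n in each option and simplify:
(A) a_n + b_n  ->  (-3*a_n + 2*b_n) + (4*a_n - b_n) = a_n + b_n   [conserved]
(B) a_n - b_n  ->  (-3*a_n + 2*b_n) - (4*a_n - b_n) = -7*a_n + 3*b_n   [not conserved]
(C) a_n*b_n  ->  (-3*a_n + 2*b_n)*(4*a_n - b_n) = -12*a_n^2 + 11*a_n*b_n - 2*b_n^2   [not conserved]
(D) 2*a_n + b_n  ->  2*(-3*a_n + 2*b_n) + (4*a_n - b_n) = -2*a_n + 3*b_n   [not conserved]

Only (A) a_n + b_n returns to itself after one step, so it is the conserved quantity.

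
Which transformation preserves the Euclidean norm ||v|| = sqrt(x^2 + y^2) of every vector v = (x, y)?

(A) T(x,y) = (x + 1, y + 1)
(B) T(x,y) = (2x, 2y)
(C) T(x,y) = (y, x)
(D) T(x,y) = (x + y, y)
C

A transformation preserves a norm if ||T(v)|| = ||v|| for every v; a single vector where the norm changes rules an option out.

(A) T(x,y) = (x + 1, y + 1): v = (1, 0) has norm sqrt((1)^2 + (0)^2) = 1, but T(v) = (2, 1) has norm sqrt(5) -- not preserved.
(B) T(x,y) = (2x, 2y): v = (1, 0) has norm sqrt((1)^2 + (0)^2) = 1, but T(v) = (2, 0) has norm 2 -- not preserved.
(C) T(x,y) = (y, x): preserves the norm -- it is an orthogonal map (a rotation/reflection), and (y)^2 + (x)^2 simplifies to x^2 + y^2.
(D) T(x,y) = (x + y, y): v = (0, 1) has norm sqrt((0)^2 + (1)^2) = 1, but T(v) = (1, 1) has norm sqrt(2) -- not preserved.

Therefore the answer is (C).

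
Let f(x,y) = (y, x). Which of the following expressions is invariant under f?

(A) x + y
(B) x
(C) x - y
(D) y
A

For f(x,y) = (y, x):
After applying f: x' = y, y' = x. So x' + y' = y + x = x + y.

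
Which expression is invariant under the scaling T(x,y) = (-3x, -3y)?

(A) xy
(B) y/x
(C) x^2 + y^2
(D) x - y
B

Under the uniform scaling T(x,y) = (-3x, -3y):
Substitute the transformed coordinates into each option and compare with the original:
(A) xy  ->  (-3x)(-3y) = 9xy   [differs from xy: not invariant]
(B) y/x  ->  (-3y)/(-3x) = y/x   [equals y/x: invariant]
(C) x^2 + y^2  ->  (-3x)^2 + (-3y)^2 = 9x^2 + 9y^2   [differs from x^2 + y^2: not invariant]
(D) x - y  ->  (-3x) - (-3y) = -3x + 3y   [differs from x - y: not invariant]

Only option (B), y/x, is unchanged by the transformation.
The common factor -3 cancels in a ratio of coordinates, while sums, products and sums of squares pick up factors of -3 or 9.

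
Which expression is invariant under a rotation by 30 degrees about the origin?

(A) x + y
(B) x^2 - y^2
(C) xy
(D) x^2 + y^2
D

A rotation by 30 degrees sends (x, y) to (sqrt(3)x/2 - y/2, x/2 + sqrt(3)y/2).
Substitute the transformed coordinates into each option and compare with the original:
(A) x + y  ->  (sqrt(3)x/2 - y/2) + (x/2 + sqrt(3)y/2) = x/2 + sqrt(3)x/2 - y/2 + sqrt(3)y/2   [differs from x + y: not invariant]
(B) x^2 - y^2  ->  (sqrt(3)x/2 - y/2)^2 - (x/2 + sqrt(3)y/2)^2 = x^2/2 - sqrt(3)xy - y^2/2   [differs from x^2 - y^2: not invariant]
(C) xy  ->  (sqrt(3)x/2 - y/2)(x/2 + sqrt(3)y/2) = sqrt(3)x^2/4 + xy/2 - sqrt(3)y^2/4   [differs from xy: not invariant]
(D) x^2 + y^2  ->  (sqrt(3)x/2 - y/2)^2 + (x/2 + sqrt(3)y/2)^2 = x^2 + y^2   [equals x^2 + y^2: invariant]

Only option (D), x^2 + y^2, is unchanged by the transformation.
Geometrically, x^2 + y^2 is the squared distance from the origin, which every rotation about the origin preserves.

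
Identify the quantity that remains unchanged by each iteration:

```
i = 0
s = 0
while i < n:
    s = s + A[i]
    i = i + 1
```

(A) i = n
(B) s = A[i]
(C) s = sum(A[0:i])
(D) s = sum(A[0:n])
C

A loop invariant must hold before the first iteration and be re-established by every execution of the body.

(C) s = sum(A[0:i]): Initially i = 0 and s = 0 = sum of the empty slice A[0:0]. If s = sum(A[0:i]) holds at the top of an iteration, the body sets s to sum(A[0:i]) + A[i] = sum(A[0:i+1]) and then i to i+1, so s = sum(A[0:i]) holds again. At exit i = n, giving s = sum(A[0:n]).

The other options fail:
(A) i = n: false initially (i = 0); it is the exit condition, not an invariant.
(B) s = A[i]: after the first iteration s = A[0] but i = 1, so s = A[i] compares s with the wrong element (and fails in general).
(D) s = sum(A[0:n]): false before the loop (s = 0, not the full sum) -- it only becomes true at exit.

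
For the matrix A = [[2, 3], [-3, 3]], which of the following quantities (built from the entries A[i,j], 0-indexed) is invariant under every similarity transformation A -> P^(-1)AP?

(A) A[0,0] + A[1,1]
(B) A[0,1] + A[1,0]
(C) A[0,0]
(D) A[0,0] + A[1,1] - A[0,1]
A

A[0,0] + A[1,1] is the trace of A. By the cyclic property of the trace, tr(P^(-1)AP) = tr(APP^(-1)) = tr(A), so it is the same for every matrix similar to A.

The other combinations are not similarity invariants. For example, take P = [[2, 1], [1, 1]] (det P = 1), so P^(-1) = [[1, -1], [-1, 2]] and
B = P^(-1)AP = [[10, 5], [-13, -5]].
Evaluating each option on A and on B:
(A) A[0,0] + A[1,1]: 5 for A, 5 for B -> unchanged
(B) A[0,1] + A[1,0]: 0 for A, -8 for B -> changes
(C) A[0,0]: 2 for A, 10 for B -> changes
(D) A[0,0] + A[1,1] - A[0,1]: 2 for A, 0 for B -> changes

Only (A) A[0,0] + A[1,1] = 5 survives (and it does so for every P, not just this one), so it is the invariant.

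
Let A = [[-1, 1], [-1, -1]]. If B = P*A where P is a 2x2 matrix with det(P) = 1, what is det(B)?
2

By the multiplicative property of determinants, det(B) = det(P*A) = det(P) * det(A) = det(A),
so the determinant is invariant under multiplication by any determinant-1 matrix; we just need det(A).

det(A) = (-1)(-1) - (1)(-1) = 1 - (-1) = 2

Therefore det(B) = 1 * 2 = 2.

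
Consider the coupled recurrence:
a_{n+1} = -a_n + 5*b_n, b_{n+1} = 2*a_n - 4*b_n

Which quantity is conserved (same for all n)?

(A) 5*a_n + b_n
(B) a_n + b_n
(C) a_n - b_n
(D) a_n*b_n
B

Replace a_n by a_{n+1} = -a_n + 5*b_n and b_n by b_{n+1} = 2*a_n - 4*b_n in each option and simplify:
(A) 5*a_n + b_n  ->  5*(-a_n + 5*b_n) + (2*a_n - 4*b_n) = -3*a_n + 21*b_n   [not conserved]
(B) a_n + b_n  ->  (-a_n + 5*b_n) + (2*a_n - 4*b_n) = a_n + b_n   [conserved]
(C) a_n - b_n  ->  (-a_n + 5*b_n) - (2*a_n - 4*b_n) = -3*a_n + 9*b_n   [not conserved]
(D) a_n*b_n  ->  (-a_n + 5*b_n)*(2*a_n - 4*b_n) = -2*a_n^2 + 14*a_n*b_n - 20*b_n^2   [not conserved]

Only (B) a_n + b_n returns to itself after one step, so it is the conserved quantity.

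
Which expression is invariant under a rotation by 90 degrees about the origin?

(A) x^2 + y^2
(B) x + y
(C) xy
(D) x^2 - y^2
A

A rotation by 90 degrees sends (x, y) to (-y, x).
Substitute the transformed coordinates into each option and compare with the original:
(A) x^2 + y^2  ->  (-y)^2 + (x)^2 = x^2 + y^2   [equals x^2 + y^2: invariant]
(B) x + y  ->  (-y) + (x) = x - y   [differs from x + y: not invariant]
(C) xy  ->  (-y)(x) = -xy   [differs from xy: not invariant]
(D) x^2 - y^2  ->  (-y)^2 - (x)^2 = -x^2 + y^2   [differs from x^2 - y^2: not invariant]

Only option (A), x^2 + y^2, is unchanged by the transformation.
Geometrically, x^2 + y^2 is the squared distance from the origin, which every rotation about the origin preserves.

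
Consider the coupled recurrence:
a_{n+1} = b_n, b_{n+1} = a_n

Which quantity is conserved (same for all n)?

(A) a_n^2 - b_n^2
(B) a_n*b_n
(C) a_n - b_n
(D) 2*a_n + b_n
B

Replace a_n by a_{n+1} = b_n and b_n by b_{n+1} = a_n in each option and simplify:
(A) a_n^2 - b_n^2  ->  (b_n)^2 - (a_n)^2 = -a_n^2 + b_n^2   [not conserved]
(B) a_n*b_n  ->  (b_n)*(a_n) = a_n*b_n   [conserved]
(C) a_n - b_n  ->  (b_n) - (a_n) = -a_n + b_n   [not conserved]
(D) 2*a_n + b_n  ->  2*(b_n) + (a_n) = a_n + 2*b_n   [not conserved]

Only (B) a_n*b_n returns to itself after one step, so it is the conserved quantity.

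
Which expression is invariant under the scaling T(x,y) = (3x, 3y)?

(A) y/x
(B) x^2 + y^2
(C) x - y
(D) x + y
A

Under the uniform scaling T(x,y) = (3x, 3y):
Substitute the transformed coordinates into each option and compare with the original:
(A) y/x  ->  (3y)/(3x) = y/x   [equals y/x: invariant]
(B) x^2 + y^2  ->  (3x)^2 + (3y)^2 = 9x^2 + 9y^2   [differs from x^2 + y^2: not invariant]
(C) x - y  ->  (3x) - (3y) = 3x - 3y   [differs from x - y: not invariant]
(D) x + y  ->  (3x) + (3y) = 3x + 3y   [differs from x + y: not invariant]

Only option (A), y/x, is unchanged by the transformation.
The common factor 3 cancels in a ratio of coordinates, while sums, products and sums of squares pick up factors of 3 or 9.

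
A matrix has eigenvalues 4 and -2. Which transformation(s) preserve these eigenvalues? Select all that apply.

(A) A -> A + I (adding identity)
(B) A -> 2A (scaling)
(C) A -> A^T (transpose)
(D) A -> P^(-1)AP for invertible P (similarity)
C and D

Eigenvalues are preserved by:
1. Similarity transformations: A -> P^(-1)AP (same characteristic polynomial)
2. Transpose: A^T has the same eigenvalues as A

Eigenvalues are NOT preserved by:
- Adding identity: eigenvalues become 4+1, -2+1
- Scaling: eigenvalues become 8, -4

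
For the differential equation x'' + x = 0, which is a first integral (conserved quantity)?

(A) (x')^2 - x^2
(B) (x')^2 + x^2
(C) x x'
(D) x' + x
B

A first integral I satisfies dI/dt = 0 along every solution. Differentiate each option and use the equation of motion:
(A) d/dt[(x')^2 - x^2] = 2x'x'' - 2x x' = -4x x', not identically 0
(B) d/dt[(x')^2 + x^2] = 2x'x'' + 2x x' = 2x'(-x) + 2x x' = 0
(C) d/dt[x x'] = (x')^2 + x x'' = (x')^2 - x^2, not identically 0
(D) d/dt[x' + x] = x'' + x' = -x + x', not identically 0

Only (B) has zero time-derivative. So the energy-like quantity (x')^2 + x^2 is the first integral.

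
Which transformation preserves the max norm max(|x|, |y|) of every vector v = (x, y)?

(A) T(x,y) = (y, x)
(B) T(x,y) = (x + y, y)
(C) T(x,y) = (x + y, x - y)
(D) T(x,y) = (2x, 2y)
A

A transformation preserves a norm if ||T(v)|| = ||v|| for every v; a single vector where the norm changes rules an option out.

(A) T(x,y) = (y, x): preserves the norm -- it only permutes the coordinates and/or flips signs, which leaves max(|x|, |y|) unchanged.
(B) T(x,y) = (x + y, y): v = (1, 1) has norm max(|1|, |1|) = 1, but T(v) = (2, 1) has norm 2 -- not preserved.
(C) T(x,y) = (x + y, x - y): v = (1, 1) has norm max(|1|, |1|) = 1, but T(v) = (2, 0) has norm 2 -- not preserved.
(D) T(x,y) = (2x, 2y): v = (1, 0) has norm max(|1|, |0|) = 1, but T(v) = (2, 0) has norm 2 -- not preserved.

Therefore the answer is (A).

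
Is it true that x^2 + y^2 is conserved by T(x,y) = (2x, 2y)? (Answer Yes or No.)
No

Substitute T(x,y) = (2x, 2y) into the expression and compare with the original.

Original: x^2 + y^2
After applying T: (2x)^2 + (2y)^2 = 4x^2 + 4y^2

This differs from the original x^2 + y^2 (difference: 3x^2 + 3y^2), so the expression is NOT invariant.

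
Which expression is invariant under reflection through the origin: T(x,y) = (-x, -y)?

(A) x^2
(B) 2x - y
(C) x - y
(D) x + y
A

The map is reflection through the origin: T(x,y) = (-x, -y).
Substitute the transformed coordinates into each option and compare with the original:
(A) x^2  ->  (-x)^2 = x^2   [equals x^2: invariant]
(B) 2x - y  ->  2(-x) - (-y) = -2x + y   [differs from 2x - y: not invariant]
(C) x - y  ->  (-x) - (-y) = -x + y   [differs from x - y: not invariant]
(D) x + y  ->  (-x) + (-y) = -x - y   [differs from x + y: not invariant]

Only option (A), x^2, is unchanged by the transformation.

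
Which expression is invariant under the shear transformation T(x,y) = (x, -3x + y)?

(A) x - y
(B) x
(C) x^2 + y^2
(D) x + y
B

Under the shear T(x,y) = (x, -3x + y):
Substitute the transformed coordinates into each option and compare with the original:
(A) x - y  ->  (x) - (-3x + y) = 4x - y   [differs from x - y: not invariant]
(B) x  ->  (x) = x   [equals x: invariant]
(C) x^2 + y^2  ->  (x)^2 + (-3x + y)^2 = 10x^2 - 6xy + y^2   [differs from x^2 + y^2: not invariant]
(D) x + y  ->  (x) + (-3x + y) = -2x + y   [differs from x + y: not invariant]

Only option (B), x, is unchanged by the transformation.
A vertical shear moves points parallel to the y-axis, so the x-coordinate (and any function of x alone) is unchanged.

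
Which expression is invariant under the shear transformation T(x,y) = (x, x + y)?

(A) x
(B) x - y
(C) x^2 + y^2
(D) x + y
A

Under the shear T(x,y) = (x, x + y):
Substitute the transformed coordinates into each option and compare with the original:
(A) x  ->  (x) = x   [equals x: invariant]
(B) x - y  ->  (x) - (x + y) = -y   [differs from x - y: not invariant]
(C) x^2 + y^2  ->  (x)^2 + (x + y)^2 = 2x^2 + 2xy + y^2   [differs from x^2 + y^2: not invariant]
(D) x + y  ->  (x) + (x + y) = 2x + y   [differs from x + y: not invariant]

Only option (A), x, is unchanged by the transformation.
A vertical shear moves points parallel to the y-axis, so the x-coordinate (and any function of x alone) is unchanged.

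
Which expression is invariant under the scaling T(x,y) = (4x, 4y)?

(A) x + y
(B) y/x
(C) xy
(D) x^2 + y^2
B

Under the uniform scaling T(x,y) = (4x, 4y):
Substitute the transformed coordinates into each option and compare with the original:
(A) x + y  ->  (4x) + (4y) = 4x + 4y   [differs from x + y: not invariant]
(B) y/x  ->  (4y)/(4x) = y/x   [equals y/x: invariant]
(C) xy  ->  (4x)(4y) = 16xy   [differs from xy: not invariant]
(D) x^2 + y^2  ->  (4x)^2 + (4y)^2 = 16x^2 + 16y^2   [differs from x^2 + y^2: not invariant]

Only option (B), y/x, is unchanged by the transformation.
The common factor 4 cancels in a ratio of coordinates, while sums, products and sums of squares pick up factors of 4 or 16.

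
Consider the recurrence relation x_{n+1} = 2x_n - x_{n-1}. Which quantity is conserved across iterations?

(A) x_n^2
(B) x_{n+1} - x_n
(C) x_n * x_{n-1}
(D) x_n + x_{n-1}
B

For the recurrence x_{n+1} = 2x_n - x_{n-1}:

If x_{n+1} = 2x_n - x_{n-1}, then:
x_{n+1} - x_n = x_n - x_{n-1}
The first difference is constant throughout the sequence.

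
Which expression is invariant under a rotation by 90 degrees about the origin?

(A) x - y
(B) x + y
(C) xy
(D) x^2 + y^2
D

A rotation by 90 degrees sends (x, y) to (-y, x).
Substitute the transformed coordinates into each option and compare with the original:
(A) x - y  ->  (-y) - (x) = -x - y   [differs from x - y: not invariant]
(B) x + y  ->  (-y) + (x) = x - y   [differs from x + y: not invariant]
(C) xy  ->  (-y)(x) = -xy   [differs from xy: not invariant]
(D) x^2 + y^2  ->  (-y)^2 + (x)^2 = x^2 + y^2   [equals x^2 + y^2: invariant]

Only option (D), x^2 + y^2, is unchanged by the transformation.
Geometrically, x^2 + y^2 is the squared distance from the origin, which every rotation about the origin preserves.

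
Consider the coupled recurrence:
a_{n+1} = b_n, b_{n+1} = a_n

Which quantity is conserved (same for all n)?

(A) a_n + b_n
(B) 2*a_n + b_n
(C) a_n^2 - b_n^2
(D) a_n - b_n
A

Replace a_n by a_{n+1} = b_n and b_n by b_{n+1} = a_n in each option and simplify:
(A) a_n + b_n  ->  (b_n) + (a_n) = a_n + b_n   [conserved]
(B) 2*a_n + b_n  ->  2*(b_n) + (a_n) = a_n + 2*b_n   [not conserved]
(C) a_n^2 - b_n^2  ->  (b_n)^2 - (a_n)^2 = -a_n^2 + b_n^2   [not conserved]
(D) a_n - b_n  ->  (b_n) - (a_n) = -a_n + b_n   [not conserved]

Only (A) a_n + b_n returns to itself after one step, so it is the conserved quantity.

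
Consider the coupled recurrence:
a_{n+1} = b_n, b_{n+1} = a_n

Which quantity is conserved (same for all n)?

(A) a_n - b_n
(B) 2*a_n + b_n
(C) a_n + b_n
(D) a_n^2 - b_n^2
C

Replace a_n by a_{n+1} = b_n and b_n by b_{n+1} = a_n in each option and simplify:
(A) a_n - b_n  ->  (b_n) - (a_n) = -a_n + b_n   [not conserved]
(B) 2*a_n + b_n  ->  2*(b_n) + (a_n) = a_n + 2*b_n   [not conserved]
(C) a_n + b_n  ->  (b_n) + (a_n) = a_n + b_n   [conserved]
(D) a_n^2 - b_n^2  ->  (b_n)^2 - (a_n)^2 = -a_n^2 + b_n^2   [not conserved]

Only (C) a_n + b_n returns to itself after one step, so it is the conserved quantity.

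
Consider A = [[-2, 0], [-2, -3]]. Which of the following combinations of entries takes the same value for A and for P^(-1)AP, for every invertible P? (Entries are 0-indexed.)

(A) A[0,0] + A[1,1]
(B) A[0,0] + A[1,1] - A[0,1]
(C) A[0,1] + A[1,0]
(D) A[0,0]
A

A[0,0] + A[1,1] is the trace of A. By the cyclic property of the trace, tr(P^(-1)AP) = tr(APP^(-1)) = tr(A), so it is the same for every matrix similar to A.

The other combinations are not similarity invariants. For example, take P = [[2, 1], [1, 1]] (det P = 1), so P^(-1) = [[1, -1], [-1, 2]] and
B = P^(-1)AP = [[3, 3], [-10, -8]].
Evaluating each option on A and on B:
(A) A[0,0] + A[1,1]: -5 for A, -5 for B -> unchanged
(B) A[0,0] + A[1,1] - A[0,1]: -5 for A, -8 for B -> changes
(C) A[0,1] + A[1,0]: -2 for A, -7 for B -> changes
(D) A[0,0]: -2 for A, 3 for B -> changes

Only (A) A[0,0] + A[1,1] = -5 survives (and it does so for every P, not just this one), so it is the invariant.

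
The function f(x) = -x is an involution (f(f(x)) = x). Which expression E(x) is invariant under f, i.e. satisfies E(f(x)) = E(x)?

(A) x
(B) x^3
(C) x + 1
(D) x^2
D

Replace x by f(x) = -x in each option and simplify. As a quick numerical cross-check, also compare E(5) with E(f(5)) = E(-5).

(A) x  ->  (-x) = -x; check: E(5) = 5 but E(-5) = -5.   [not invariant]
(B) x^3  ->  (-x)^3 = -x^3; check: E(5) = 125 but E(-5) = -125.   [not invariant]
(C) x + 1  ->  (-x) + 1 = 1 - x; check: E(5) = 6 but E(-5) = -4.   [not invariant]
(D) x^2  ->  (-x)^2, which simplifies back to x^2; check: E(5) = 25, E(-5) = 25.   [invariant]

Only (D) is unchanged. E is symmetric under swapping x with f(x) = -x, which is exactly what an involution does.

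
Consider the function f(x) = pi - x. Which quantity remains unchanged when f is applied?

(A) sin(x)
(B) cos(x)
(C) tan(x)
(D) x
A

For f(x) = pi - x:
sin(pi - x) = sin(x), so sine is invariant under this transformation.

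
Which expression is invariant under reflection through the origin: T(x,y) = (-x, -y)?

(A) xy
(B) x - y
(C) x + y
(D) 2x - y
A

The map is reflection through the origin: T(x,y) = (-x, -y).
Substitute the transformed coordinates into each option and compare with the original:
(A) xy  ->  (-x)(-y) = xy   [equals xy: invariant]
(B) x - y  ->  (-x) - (-y) = -x + y   [differs from x - y: not invariant]
(C) x + y  ->  (-x) + (-y) = -x - y   [differs from x + y: not invariant]
(D) 2x - y  ->  2(-x) - (-y) = -2x + y   [differs from 2x - y: not invariant]

Only option (A), xy, is unchanged by the transformation.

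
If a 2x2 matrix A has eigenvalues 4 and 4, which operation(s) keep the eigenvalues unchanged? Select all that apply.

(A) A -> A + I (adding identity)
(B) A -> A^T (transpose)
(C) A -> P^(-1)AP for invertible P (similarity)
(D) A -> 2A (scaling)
B and C

Eigenvalues are preserved by:
1. Similarity transformations: A -> P^(-1)AP (same characteristic polynomial)
2. Transpose: A^T has the same eigenvalues as A

Eigenvalues are NOT preserved by:
- Adding identity: eigenvalues become 4+1, 4+1
- Scaling: eigenvalues become 8, 8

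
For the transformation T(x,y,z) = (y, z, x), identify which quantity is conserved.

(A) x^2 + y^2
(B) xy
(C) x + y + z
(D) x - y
C

Apply T(x,y,z) = (y, z, x) to each option, i.e. replace (x, y, z) by the transformed coordinates.
Substitute the transformed coordinates into each option and compare with the original:
(A) x^2 + y^2  ->  (y)^2 + (z)^2 = y^2 + z^2   [differs from x^2 + y^2: not invariant]
(B) xy  ->  (y)(z) = yz   [differs from xy: not invariant]
(C) x + y + z  ->  (y) + (z) + (x) = x + y + z   [equals x + y + z: invariant]
(D) x - y  ->  (y) - (z) = y - z   [differs from x - y: not invariant]

Only option (C), x + y + z, is unchanged by the transformation.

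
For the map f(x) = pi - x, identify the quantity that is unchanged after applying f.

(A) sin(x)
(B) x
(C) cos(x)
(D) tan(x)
A

For f(x) = pi - x:
sin(pi - x) = sin(x), so sine is invariant under this transformation.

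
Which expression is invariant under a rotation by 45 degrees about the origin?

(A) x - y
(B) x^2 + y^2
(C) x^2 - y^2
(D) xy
B

A rotation by 45 degrees sends (x, y) to (sqrt(2)x/2 - sqrt(2)y/2, sqrt(2)x/2 + sqrt(2)y/2).
Substitute the transformed coordinates into each option and compare with the original:
(A) x - y  ->  (sqrt(2)x/2 - sqrt(2)y/2) - (sqrt(2)x/2 + sqrt(2)y/2) = -sqrt(2)y   [differs from x - y: not invariant]
(B) x^2 + y^2  ->  (sqrt(2)x/2 - sqrt(2)y/2)^2 + (sqrt(2)x/2 + sqrt(2)y/2)^2 = x^2 + y^2   [equals x^2 + y^2: invariant]
(C) x^2 - y^2  ->  (sqrt(2)x/2 - sqrt(2)y/2)^2 - (sqrt(2)x/2 + sqrt(2)y/2)^2 = -2xy   [differs from x^2 - y^2: not invariant]
(D) xy  ->  (sqrt(2)x/2 - sqrt(2)y/2)(sqrt(2)x/2 + sqrt(2)y/2) = x^2/2 - y^2/2   [differs from xy: not invariant]

Only option (B), x^2 + y^2, is unchanged by the transformation.
Geometrically, x^2 + y^2 is the squared distance from the origin, which every rotation about the origin preserves.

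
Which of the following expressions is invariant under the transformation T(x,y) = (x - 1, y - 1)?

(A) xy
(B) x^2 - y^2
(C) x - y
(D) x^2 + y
C

An expression E(x,y) is invariant under T if E(T(x,y)) = E(x,y). Here T(x,y) = (x - 1, y - 1).
Substitute the transformed coordinates into each option and compare with the original:
(A) xy  ->  (x - 1)(y - 1) = xy - x - y + 1   [differs from xy: not invariant]
(B) x^2 - y^2  ->  (x - 1)^2 - (y - 1)^2 = x^2 - 2x - y^2 + 2y   [differs from x^2 - y^2: not invariant]
(C) x - y  ->  (x - 1) - (y - 1) = x - y   [equals x - y: invariant]
(D) x^2 + y  ->  (x - 1)^2 + (y - 1) = x^2 - 2x + y   [differs from x^2 + y: not invariant]

Only option (C), x - y, is unchanged by the transformation.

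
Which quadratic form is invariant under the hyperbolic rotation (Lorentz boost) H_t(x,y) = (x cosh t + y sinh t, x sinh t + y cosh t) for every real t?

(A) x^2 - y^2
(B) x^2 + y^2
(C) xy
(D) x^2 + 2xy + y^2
A

Write x' = x cosh t + y sinh t, y' = x sinh t + y cosh t and substitute into each option:
(A) x^2 - y^2: (x cosh t + y sinh t)^2 - (x sinh t + y cosh t)^2 = x^2(cosh^2 t - sinh^2 t) + 2xy(cosh t sinh t - sinh t cosh t) + y^2(sinh^2 t - cosh^2 t) = x^2 - y^2   [invariant, using cosh^2 t - sinh^2 t = 1]
(B) x^2 + y^2: (x cosh t + y sinh t)^2 + (x sinh t + y cosh t)^2 = (x^2 + y^2)(cosh^2 t + sinh^2 t) + 4xy sinh t cosh t = (x^2 + y^2) cosh 2t + 2xy sinh 2t   [not invariant for t != 0]
(C) xy: (x cosh t + y sinh t)(x sinh t + y cosh t) = xy(cosh^2 t + sinh^2 t) + (x^2 + y^2) sinh t cosh t = xy cosh 2t + (x^2 + y^2)(sinh 2t)/2   [not invariant for t != 0]
(D) x^2 + 2xy + y^2: (x' + y')^2 with x' + y' = (x + y)(cosh t + sinh t) = (x + y)e^t, so it becomes (x + y)^2 e^(2t)   [not invariant for t != 0]

Only (A) x^2 - y^2 is unchanged; it is the Minkowski form preserved by Lorentz boosts, just as x^2 + y^2 is preserved by ordinary rotations.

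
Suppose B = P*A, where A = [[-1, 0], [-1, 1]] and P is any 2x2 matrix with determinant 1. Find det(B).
-1

By the multiplicative property of determinants, det(B) = det(P*A) = det(P) * det(A) = det(A),
so the determinant is invariant under multiplication by any determinant-1 matrix; we just need det(A).

det(A) = (-1)(1) - (0)(-1) = -1 - 0 = -1

Therefore det(B) = 1 * (-1) = -1.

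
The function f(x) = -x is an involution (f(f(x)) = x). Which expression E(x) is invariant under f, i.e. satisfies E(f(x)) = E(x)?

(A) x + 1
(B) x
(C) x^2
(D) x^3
C

Replace x by f(x) = -x in each option and simplify. As a quick numerical cross-check, also compare E(3) with E(f(3)) = E(-3).

(A) x + 1  ->  (-x) + 1 = 1 - x; check: E(3) = 4 but E(-3) = -2.   [not invariant]
(B) x  ->  (-x) = -x; check: E(3) = 3 but E(-3) = -3.   [not invariant]
(C) x^2  ->  (-x)^2, which simplifies back to x^2; check: E(3) = 9, E(-3) = 9.   [invariant]
(D) x^3  ->  (-x)^3 = -x^3; check: E(3) = 27 but E(-3) = -27.   [not invariant]

Only (C) is unchanged. E is symmetric under swapping x with f(x) = -x, which is exactly what an involution does.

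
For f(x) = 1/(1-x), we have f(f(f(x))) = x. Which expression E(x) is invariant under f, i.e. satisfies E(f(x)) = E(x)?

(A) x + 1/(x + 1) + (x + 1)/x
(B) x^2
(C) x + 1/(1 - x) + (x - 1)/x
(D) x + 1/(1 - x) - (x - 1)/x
C

Replace x by f(x) = 1/(1 - x) in each option and simplify. As a quick numerical cross-check, also compare E(4) with E(f(4)) = E(-1/3).

(A) x + 1/(x + 1) + (x + 1)/x  ->  (1/(1 - x)) + 1/((1/(1 - x)) + 1) + ((1/(1 - x)) + 1)/(1/(1 - x)) = (-x^3 + 6x^2 - 11x + 7)/(x^2 - 3x + 2); check: E(4) = 109/20 but E(-1/3) = -5/6.   [not invariant]
(B) x^2  ->  (1/(1 - x))^2 = (x - 1)^(-2); check: E(4) = 16 but E(-1/3) = 1/9.   [not invariant]
(C) x + 1/(1 - x) + (x - 1)/x  ->  (1/(1 - x)) + 1/(1 - (1/(1 - x))) + ((1/(1 - x)) - 1)/(1/(1 - x)), which simplifies back to x + 1/(1 - x) + (x - 1)/x; check: E(4) = 53/12, E(-1/3) = 53/12.   [invariant]
(D) x + 1/(1 - x) - (x - 1)/x  ->  (1/(1 - x)) + 1/(1 - (1/(1 - x))) - ((1/(1 - x)) - 1)/(1/(1 - x)) = (x^2(1 - x) - x + (x - 1)^2)/(x(x - 1)); check: E(4) = 35/12 but E(-1/3) = -43/12.   [not invariant]

Only (C) is unchanged. Indeed f(f(x)) = 1/(1 - 1/(1-x)) = (1-x)/(-x) = (x-1)/x, so E(x) = x + f(x) + f(f(x)) is the sum over the whole 3-cycle; applying f just permutes the three terms cyclically (x -> f(x) -> f(f(x)) -> x), leaving the sum unchanged.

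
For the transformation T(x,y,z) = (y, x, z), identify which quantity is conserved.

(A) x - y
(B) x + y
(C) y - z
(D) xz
B

Apply T(x,y,z) = (y, x, z) to each option, i.e. replace (x, y, z) by the transformed coordinates.
Substitute the transformed coordinates into each option and compare with the original:
(A) x - y  ->  (y) - (x) = -x + y   [differs from x - y: not invariant]
(B) x + y  ->  (y) + (x) = x + y   [equals x + y: invariant]
(C) y - z  ->  (x) - (z) = x - z   [differs from y - z: not invariant]
(D) xz  ->  (y)(z) = yz   [differs from xz: not invariant]

Only option (B), x + y, is unchanged by the transformation.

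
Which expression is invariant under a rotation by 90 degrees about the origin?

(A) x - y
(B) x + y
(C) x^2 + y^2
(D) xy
C

A rotation by 90 degrees sends (x, y) to (-y, x).
Substitute the transformed coordinates into each option and compare with the original:
(A) x - y  ->  (-y) - (x) = -x - y   [differs from x - y: not invariant]
(B) x + y  ->  (-y) + (x) = x - y   [differs from x + y: not invariant]
(C) x^2 + y^2  ->  (-y)^2 + (x)^2 = x^2 + y^2   [equals x^2 + y^2: invariant]
(D) xy  ->  (-y)(x) = -xy   [differs from xy: not invariant]

Only option (C), x^2 + y^2, is unchanged by the transformation.
Geometrically, x^2 + y^2 is the squared distance from the origin, which every rotation about the origin preserves.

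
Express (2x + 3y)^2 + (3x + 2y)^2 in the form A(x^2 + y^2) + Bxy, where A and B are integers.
13(x^2 + y^2) + 24xy

Expanding: (2x + 3y)^2 = 4x^2 + 12xy + 9y^2
(3x + 2y)^2 = 9x^2 + 12xy + 4y^2
Sum = (4+9)(x^2+y^2) + 24xy = 13(x^2 + y^2) + 24xy
This is symmetric in x and y.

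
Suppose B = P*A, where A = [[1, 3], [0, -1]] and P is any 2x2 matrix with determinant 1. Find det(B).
-1

By the multiplicative property of determinants, det(B) = det(P*A) = det(P) * det(A) = det(A),
so the determinant is invariant under multiplication by any determinant-1 matrix; we just need det(A).

det(A) = (1)(-1) - (3)(0) = -1 - 0 = -1

Therefore det(B) = 1 * (-1) = -1.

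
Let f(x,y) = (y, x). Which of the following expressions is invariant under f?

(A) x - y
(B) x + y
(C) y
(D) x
B

For f(x,y) = (y, x):
After applying f: x' = y, y' = x. So x' + y' = y + x = x + y.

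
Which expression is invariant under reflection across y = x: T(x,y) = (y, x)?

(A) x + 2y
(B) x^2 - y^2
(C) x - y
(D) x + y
D

The map is reflection across y = x: T(x,y) = (y, x).
Substitute the transformed coordinates into each option and compare with the original:
(A) x + 2y  ->  (y) + 2(x) = 2x + y   [differs from x + 2y: not invariant]
(B) x^2 - y^2  ->  (y)^2 - (x)^2 = -x^2 + y^2   [differs from x^2 - y^2: not invariant]
(C) x - y  ->  (y) - (x) = -x + y   [differs from x - y: not invariant]
(D) x + y  ->  (y) + (x) = x + y   [equals x + y: invariant]

Only option (D), x + y, is unchanged by the transformation.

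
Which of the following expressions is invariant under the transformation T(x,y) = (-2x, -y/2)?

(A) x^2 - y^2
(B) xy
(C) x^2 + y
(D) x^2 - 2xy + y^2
B

An expression E(x,y) is invariant under T if E(T(x,y)) = E(x,y). Here T(x,y) = (-2x, -y/2).
Substitute the transformed coordinates into each option and compare with the original:
(A) x^2 - y^2  ->  (-2x)^2 - (-y/2)^2 = 4x^2 - y^2/4   [differs from x^2 - y^2: not invariant]
(B) xy  ->  (-2x)(-y/2) = xy   [equals xy: invariant]
(C) x^2 + y  ->  (-2x)^2 + (-y/2) = 4x^2 - y/2   [differs from x^2 + y: not invariant]
(D) x^2 - 2xy + y^2  ->  (-2x)^2 - 2(-2x)(-y/2) + (-y/2)^2 = 4x^2 - 2xy + y^2/4   [differs from x^2 - 2xy + y^2: not invariant]

Only option (B), xy, is unchanged by the transformation.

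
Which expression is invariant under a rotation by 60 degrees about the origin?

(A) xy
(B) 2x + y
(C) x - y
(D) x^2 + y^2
D

A rotation by 60 degrees sends (x, y) to (x/2 - sqrt(3)y/2, sqrt(3)x/2 + y/2).
Substitute the transformed coordinates into each option and compare with the original:
(A) xy  ->  (x/2 - sqrt(3)y/2)(sqrt(3)x/2 + y/2) = sqrt(3)x^2/4 - xy/2 - sqrt(3)y^2/4   [differs from xy: not invariant]
(B) 2x + y  ->  2(x/2 - sqrt(3)y/2) + (sqrt(3)x/2 + y/2) = sqrt(3)x/2 + x - sqrt(3)y + y/2   [differs from 2x + y: not invariant]
(C) x - y  ->  (x/2 - sqrt(3)y/2) - (sqrt(3)x/2 + y/2) = -sqrt(3)x/2 + x/2 - sqrt(3)y/2 - y/2   [differs from x - y: not invariant]
(D) x^2 + y^2  ->  (x/2 - sqrt(3)y/2)^2 + (sqrt(3)x/2 + y/2)^2 = x^2 + y^2   [equals x^2 + y^2: invariant]

Only option (D), x^2 + y^2, is unchanged by the transformation.
Geometrically, x^2 + y^2 is the squared distance from the origin, which every rotation about the origin preserves.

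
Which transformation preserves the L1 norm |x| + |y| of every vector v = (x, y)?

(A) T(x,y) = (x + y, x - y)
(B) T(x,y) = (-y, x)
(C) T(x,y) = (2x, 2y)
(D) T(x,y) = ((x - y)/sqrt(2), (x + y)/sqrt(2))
B

A transformation preserves a norm if ||T(v)|| = ||v|| for every v; a single vector where the norm changes rules an option out.

(A) T(x,y) = (x + y, x - y): v = (1, 0) has norm |1| + |0| = 1, but T(v) = (1, 1) has norm 2 -- not preserved.
(B) T(x,y) = (-y, x): preserves the norm -- it only permutes the coordinates and/or flips signs, which leaves |x| + |y| unchanged.
(C) T(x,y) = (2x, 2y): v = (1, 0) has norm |1| + |0| = 1, but T(v) = (2, 0) has norm 2 -- not preserved.
(D) T(x,y) = ((x - y)/sqrt(2), (x + y)/sqrt(2)): v = (1, 0) has norm |1| + |0| = 1, but T(v) = (sqrt(2)/2, sqrt(2)/2) has norm sqrt(2) -- not preserved.

Therefore the answer is (B).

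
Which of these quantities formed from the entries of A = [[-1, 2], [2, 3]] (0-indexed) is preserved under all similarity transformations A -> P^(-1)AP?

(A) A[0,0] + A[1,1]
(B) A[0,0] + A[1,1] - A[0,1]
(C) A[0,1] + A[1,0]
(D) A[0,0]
A

A[0,0] + A[1,1] is the trace of A. By the cyclic property of the trace, tr(P^(-1)AP) = tr(APP^(-1)) = tr(A), so it is the same for every matrix similar to A.

The other combinations are not similarity invariants. For example, take P = [[2, 1], [1, 1]] (det P = 1), so P^(-1) = [[1, -1], [-1, 2]] and
B = P^(-1)AP = [[-7, -4], [14, 9]].
Evaluating each option on A and on B:
(A) A[0,0] + A[1,1]: 2 for A, 2 for B -> unchanged
(B) A[0,0] + A[1,1] - A[0,1]: 0 for A, 6 for B -> changes
(C) A[0,1] + A[1,0]: 4 for A, 10 for B -> changes
(D) A[0,0]: -1 for A, -7 for B -> changes

Only (A) A[0,0] + A[1,1] = 2 survives (and it does so for every P, not just this one), so it is the invariant.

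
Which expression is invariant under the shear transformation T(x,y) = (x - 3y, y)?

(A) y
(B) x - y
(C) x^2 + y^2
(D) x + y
A

Under the shear T(x,y) = (x - 3y, y):
Substitute the transformed coordinates into each option and compare with the original:
(A) y  ->  (y) = y   [equals y: invariant]
(B) x - y  ->  (x - 3y) - (y) = x - 4y   [differs from x - y: not invariant]
(C) x^2 + y^2  ->  (x - 3y)^2 + (y)^2 = x^2 - 6xy + 10y^2   [differs from x^2 + y^2: not invariant]
(D) x + y  ->  (x - 3y) + (y) = x - 2y   [differs from x + y: not invariant]

Only option (A), y, is unchanged by the transformation.
A horizontal shear moves points parallel to the x-axis, so the y-coordinate (and any function of y alone) is unchanged.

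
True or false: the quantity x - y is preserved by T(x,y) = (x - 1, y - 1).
True

Substitute T(x,y) = (x - 1, y - 1) into the expression and compare with the original.

Original: x - y
After applying T: (x - 1) - (y - 1) = x - y

This is identical to the original x - y, so the expression is invariant.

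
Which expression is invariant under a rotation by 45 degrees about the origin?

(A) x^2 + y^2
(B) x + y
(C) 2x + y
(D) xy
A

A rotation by 45 degrees sends (x, y) to (sqrt(2)x/2 - sqrt(2)y/2, sqrt(2)x/2 + sqrt(2)y/2).
Substitute the transformed coordinates into each option and compare with the original:
(A) x^2 + y^2  ->  (sqrt(2)x/2 - sqrt(2)y/2)^2 + (sqrt(2)x/2 + sqrt(2)y/2)^2 = x^2 + y^2   [equals x^2 + y^2: invariant]
(B) x + y  ->  (sqrt(2)x/2 - sqrt(2)y/2) + (sqrt(2)x/2 + sqrt(2)y/2) = sqrt(2)x   [differs from x + y: not invariant]
(C) 2x + y  ->  2(sqrt(2)x/2 - sqrt(2)y/2) + (sqrt(2)x/2 + sqrt(2)y/2) = 3sqrt(2)x/2 - sqrt(2)y/2   [differs from 2x + y: not invariant]
(D) xy  ->  (sqrt(2)x/2 - sqrt(2)y/2)(sqrt(2)x/2 + sqrt(2)y/2) = x^2/2 - y^2/2   [differs from xy: not invariant]

Only option (A), x^2 + y^2, is unchanged by the transformation.
Geometrically, x^2 + y^2 is the squared distance from the origin, which every rotation about the origin preserves.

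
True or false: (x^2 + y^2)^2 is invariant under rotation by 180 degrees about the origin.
True

Applying rotation by 180 degrees: x' = x*cos(180 degrees) - y*sin(180 degrees) = -x, y' = x*sin(180 degrees) + y*cos(180 degrees) = -y

Substituting into (x^2 + y^2)^2:
((-x)^2 + (-y)^2)^2
= x^4 + 2x^2y^2 + y^4 = (x^2 + y^2)^2

This equals the original expression (x^2 + y^2)^2, so it IS invariant.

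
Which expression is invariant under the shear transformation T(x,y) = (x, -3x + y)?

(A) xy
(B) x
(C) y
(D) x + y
B

Under the shear T(x,y) = (x, -3x + y):
Substitute the transformed coordinates into each option and compare with the original:
(A) xy  ->  (x)(-3x + y) = -3x^2 + xy   [differs from xy: not invariant]
(B) x  ->  (x) = x   [equals x: invariant]
(C) y  ->  (-3x + y) = -3x + y   [differs from y: not invariant]
(D) x + y  ->  (x) + (-3x + y) = -2x + y   [differs from x + y: not invariant]

Only option (B), x, is unchanged by the transformation.
A vertical shear moves points parallel to the y-axis, so the x-coordinate (and any function of x alone) is unchanged.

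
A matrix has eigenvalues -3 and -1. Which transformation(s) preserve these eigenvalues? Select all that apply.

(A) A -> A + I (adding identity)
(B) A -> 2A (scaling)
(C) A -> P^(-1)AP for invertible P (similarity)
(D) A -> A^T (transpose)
C and D

Eigenvalues are preserved by:
1. Similarity transformations: A -> P^(-1)AP (same characteristic polynomial)
2. Transpose: A^T has the same eigenvalues as A

Eigenvalues are NOT preserved by:
- Adding identity: eigenvalues become -3+1, -1+1
- Scaling: eigenvalues become -6, -2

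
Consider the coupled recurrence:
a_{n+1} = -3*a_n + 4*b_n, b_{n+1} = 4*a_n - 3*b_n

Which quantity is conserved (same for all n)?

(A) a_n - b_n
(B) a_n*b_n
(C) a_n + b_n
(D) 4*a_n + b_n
C

Replace a_n by a_{n+1} = -3*a_n + 4*b_n and b_n by b_{n+1} = 4*a_n - 3*b_n in each option and simplify:
(A) a_n - b_n  ->  (-3*a_n + 4*b_n) - (4*a_n - 3*b_n) = -7*a_n + 7*b_n   [not conserved]
(B) a_n*b_n  ->  (-3*a_n + 4*b_n)*(4*a_n - 3*b_n) = -12*a_n^2 + 25*a_n*b_n - 12*b_n^2   [not conserved]
(C) a_n + b_n  ->  (-3*a_n + 4*b_n) + (4*a_n - 3*b_n) = a_n + b_n   [conserved]
(D) 4*a_n + b_n  ->  4*(-3*a_n + 4*b_n) + (4*a_n - 3*b_n) = -8*a_n + 13*b_n   [not conserved]

Only (C) a_n + b_n returns to itself after one step, so it is the conserved quantity.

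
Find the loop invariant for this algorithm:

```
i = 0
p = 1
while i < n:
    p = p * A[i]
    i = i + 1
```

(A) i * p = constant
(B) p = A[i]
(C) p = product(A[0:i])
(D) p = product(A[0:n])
C

A loop invariant must hold before the first iteration and be re-established by every execution of the body.

(C) p = product(A[0:i]): Initially i = 0 and p = 1 = product of the empty slice A[0:0]. If p = product(A[0:i]) holds at the top of an iteration, the body sets p to product(A[0:i]) * A[i] = product(A[0:i+1]) and then i to i+1, so the property is restored. At exit i = n, giving p = product(A[0:n]).

The other options fail:
(A) i * p = constant: initially i * p = 0, but after one iteration it is 1 * A[0], which is nonzero in general.
(B) p = A[i]: after the first iteration p = A[0] but i = 1; in general p is a product of several elements, not a single one.
(D) p = product(A[0:n]): false before the loop (p = 1, not the full product) -- it only becomes true at exit.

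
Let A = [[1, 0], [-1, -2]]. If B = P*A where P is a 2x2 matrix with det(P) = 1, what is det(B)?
-2

By the multiplicative property of determinants, det(B) = det(P*A) = det(P) * det(A) = det(A),
so the determinant is invariant under multiplication by any determinant-1 matrix; we just need det(A).

det(A) = (1)(-2) - (0)(-1) = -2 - 0 = -2

Therefore det(B) = 1 * (-2) = -2.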